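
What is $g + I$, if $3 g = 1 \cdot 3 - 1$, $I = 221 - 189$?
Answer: $\frac{98}{3} \approx 32.667$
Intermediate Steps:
$I = 32$
$g = \frac{2}{3}$ ($g = \frac{1 \cdot 3 - 1}{3} = \frac{3 - 1}{3} = \frac{1}{3} \cdot 2 = \frac{2}{3} \approx 0.66667$)
$g + I = \frac{2}{3} + 32 = \frac{98}{3}$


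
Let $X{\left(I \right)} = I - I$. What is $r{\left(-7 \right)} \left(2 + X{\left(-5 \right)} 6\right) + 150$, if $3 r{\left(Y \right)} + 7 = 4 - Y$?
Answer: $\frac{458}{3} \approx 152.67$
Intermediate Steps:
$X{\left(I \right)} = 0$
$r{\left(Y \right)} = -1 - \frac{Y}{3}$ ($r{\left(Y \right)} = - \frac{7}{3} + \frac{4 - Y}{3} = - \frac{7}{3} - \left(- \frac{4}{3} + \frac{Y}{3}\right) = -1 - \frac{Y}{3}$)
$r{\left(-7 \right)} \left(2 + X{\left(-5 \right)} 6\right) + 150 = \left(-1 - - \frac{7}{3}\right) \left(2 + 0 \cdot 6\right) + 150 = \left(-1 + \frac{7}{3}\right) \left(2 + 0\right) + 150 = \frac{4}{3} \cdot 2 + 150 = \frac{8}{3} + 150 = \frac{458}{3}$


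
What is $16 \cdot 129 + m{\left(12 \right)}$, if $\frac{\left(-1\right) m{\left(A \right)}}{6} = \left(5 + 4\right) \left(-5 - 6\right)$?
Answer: $2658$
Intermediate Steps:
$m{\left(A \right)} = 594$ ($m{\left(A \right)} = - 6 \left(5 + 4\right) \left(-5 - 6\right) = - 6 \cdot 9 \left(-11\right) = \left(-6\right) \left(-99\right) = 594$)
$16 \cdot 129 + m{\left(12 \right)} = 16 \cdot 129 + 594 = 2064 + 594 = 2658$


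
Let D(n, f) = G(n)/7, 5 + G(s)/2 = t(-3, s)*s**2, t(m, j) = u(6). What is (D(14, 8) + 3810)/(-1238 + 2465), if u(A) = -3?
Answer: 25484/8589 ≈ 2.9671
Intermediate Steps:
t(m, j) = -3
G(s) = -10 - 6*s**2 (G(s) = -10 + 2*(-3*s**2) = -10 - 6*s**2)
D(n, f) = -10/7 - 6*n**2/7 (D(n, f) = (-10 - 6*n**2)/7 = (-10 - 6*n**2)*(1/7) = -10/7 - 6*n**2/7)
(D(14, 8) + 3810)/(-1238 + 2465) = ((-10/7 - 6/7*14**2) + 3810)/(-1238 + 2465) = ((-10/7 - 6/7*196) + 3810)/1227 = ((-10/7 - 168) + 3810)*(1/1227) = (-1186/7 + 3810)*(1/1227) = (25484/7)*(1/1227) = 25484/8589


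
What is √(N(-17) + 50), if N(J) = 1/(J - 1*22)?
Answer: √76011/39 ≈ 7.0693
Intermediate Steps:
N(J) = 1/(-22 + J) (N(J) = 1/(J - 22) = 1/(-22 + J))
√(N(-17) + 50) = √(1/(-22 - 17) + 50) = √(1/(-39) + 50) = √(-1/39 + 50) = √(1949/39) = √76011/39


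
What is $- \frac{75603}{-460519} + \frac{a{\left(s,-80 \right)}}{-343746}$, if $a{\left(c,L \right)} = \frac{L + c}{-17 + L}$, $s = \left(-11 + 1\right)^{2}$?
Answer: $\frac{1260433703833}{7677625862439} \approx 0.16417$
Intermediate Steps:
$s = 100$ ($s = \left(-10\right)^{2} = 100$)
$a{\left(c,L \right)} = \frac{L + c}{-17 + L}$
$- \frac{75603}{-460519} + \frac{a{\left(s,-80 \right)}}{-343746} = - \frac{75603}{-460519} + \frac{\frac{1}{-17 - 80} \left(-80 + 100\right)}{-343746} = \left(-75603\right) \left(- \frac{1}{460519}\right) + \frac{1}{-97} \cdot 20 \left(- \frac{1}{343746}\right) = \frac{75603}{460519} + \left(- \frac{1}{97}\right) 20 \left(- \frac{1}{343746}\right) = \frac{75603}{460519} - - \frac{10}{16671681} = \frac{75603}{460519} + \frac{10}{16671681} = \frac{1260433703833}{7677625862439}$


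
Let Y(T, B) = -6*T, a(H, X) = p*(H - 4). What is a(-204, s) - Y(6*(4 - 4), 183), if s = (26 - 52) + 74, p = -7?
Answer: 1456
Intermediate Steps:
s = 48 (s = -26 + 74 = 48)
a(H, X) = 28 - 7*H (a(H, X) = -7*(H - 4) = -7*(-4 + H) = 28 - 7*H)
a(-204, s) - Y(6*(4 - 4), 183) = (28 - 7*(-204)) - (-6)*6*(4 - 4) = (28 + 1428) - (-6)*6*0 = 1456 - (-6)*0 = 1456 - 1*0 = 1456 + 0 = 1456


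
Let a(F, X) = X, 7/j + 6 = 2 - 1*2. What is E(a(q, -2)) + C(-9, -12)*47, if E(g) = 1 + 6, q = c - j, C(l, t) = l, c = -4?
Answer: -416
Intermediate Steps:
j = -7/6 (j = 7/(-6 + (2 - 1*2)) = 7/(-6 + (2 - 2)) = 7/(-6 + 0) = 7/(-6) = 7*(-1/6) = -7/6 ≈ -1.1667)
q = -17/6 (q = -4 - 1*(-7/6) = -4 + 7/6 = -17/6 ≈ -2.8333)
E(g) = 7
E(a(q, -2)) + C(-9, -12)*47 = 7 - 9*47 = 7 - 423 = -416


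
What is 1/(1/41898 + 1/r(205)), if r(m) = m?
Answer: 8589090/42103 ≈ 204.00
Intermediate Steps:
1/(1/41898 + 1/r(205)) = 1/(1/41898 + 1/205) = 1/(42103/8589090) = 8589090/42103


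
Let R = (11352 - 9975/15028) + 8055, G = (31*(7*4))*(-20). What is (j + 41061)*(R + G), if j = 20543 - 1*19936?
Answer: 320347136197/3757 ≈ 8.5267e+7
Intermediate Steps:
j = 607 (j = 20543 - 19936 = 607)
G = -17360 (G = (31*28)*(-20) = 868*(-20) = -17360)
R = 291638421/15028 (R = (11352 - 9975*1/15028) + 8055 = (11352 - 9975/15028) + 8055 = 170587881/15028 + 8055 = 291638421/15028 ≈ 19406.)
(j + 41061)*(R + G) = (607 + 41061)*(291638421/15028 - 17360) = 41668*(30752341/15028) = 320347136197/3757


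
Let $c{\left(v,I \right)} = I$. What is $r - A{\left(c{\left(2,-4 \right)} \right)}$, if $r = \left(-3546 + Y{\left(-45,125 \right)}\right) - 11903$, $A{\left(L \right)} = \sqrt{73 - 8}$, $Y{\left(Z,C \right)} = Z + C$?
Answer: $-15369 - \sqrt{65} \approx -15377.0$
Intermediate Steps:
$Y{\left(Z,C \right)} = C + Z$
$A{\left(L \right)} = \sqrt{65}$
$r = -15369$ ($r = \left(-3546 + \left(125 - 45\right)\right) - 11903 = \left(-3546 + 80\right) - 11903 = -3466 - 11903 = -15369$)
$r - A{\left(c{\left(2,-4 \right)} \right)} = -15369 - \sqrt{65}$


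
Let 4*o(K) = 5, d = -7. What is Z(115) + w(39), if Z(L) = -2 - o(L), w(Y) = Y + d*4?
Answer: 31/4 ≈ 7.7500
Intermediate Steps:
o(K) = 5/4 (o(K) = (1/4)*5 = 5/4)
w(Y) = -28 + Y (w(Y) = Y - 7*4 = Y - 28 = -28 + Y)
Z(L) = -13/4 (Z(L) = -2 - 1*5/4 = -2 - 5/4 = -13/4)
Z(115) + w(39) = -13/4 + (-28 + 39) = -13/4 + 11 = 31/4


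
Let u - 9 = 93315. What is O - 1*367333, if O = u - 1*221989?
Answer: -495998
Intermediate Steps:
u = 93324 (u = 9 + 93315 = 93324)
O = -128665 (O = 93324 - 1*221989 = 93324 - 221989 = -128665)
O - 1*367333 = -128665 - 1*367333 = -128665 - 367333 = -495998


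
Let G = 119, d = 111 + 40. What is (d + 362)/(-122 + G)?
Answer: -171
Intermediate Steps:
d = 151
(d + 362)/(-122 + G) = (151 + 362)/(-122 + 119) = 513/(-3) = 513*(-⅓) = -171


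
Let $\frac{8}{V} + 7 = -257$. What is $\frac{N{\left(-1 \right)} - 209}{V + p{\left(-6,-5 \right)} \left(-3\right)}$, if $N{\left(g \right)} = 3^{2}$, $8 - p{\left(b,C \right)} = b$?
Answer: $\frac{6600}{1387} \approx 4.7585$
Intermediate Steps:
$V = - \frac{1}{33}$ ($V = \frac{8}{-7 - 257} = \frac{8}{-264} = 8 \left(- \frac{1}{264}\right) = - \frac{1}{33} \approx -0.030303$)
$p{\left(b,C \right)} = 8 - b$
$N{\left(g \right)} = 9$
$\frac{N{\left(-1 \right)} - 209}{V + p{\left(-6,-5 \right)} \left(-3\right)} = \frac{9 - 209}{- \frac{1}{33} + \left(8 - -6\right) \left(-3\right)} = - \frac{200}{- \frac{1}{33} + \left(8 + 6\right) \left(-3\right)} = - \frac{200}{- \frac{1}{33} + 14 \left(-3\right)} = - \frac{200}{- \frac{1}{33} - 42} = - \frac{200}{- \frac{1387}{33}} = \left(-200\right) \left(- \frac{33}{1387}\right) = \frac{6600}{1387}$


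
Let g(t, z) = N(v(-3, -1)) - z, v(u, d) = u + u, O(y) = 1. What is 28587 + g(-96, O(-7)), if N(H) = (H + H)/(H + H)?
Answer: 28587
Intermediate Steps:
v(u, d) = 2*u
N(H) = 1 (N(H) = (2*H)/((2*H)) = (2*H)*(1/(2*H)) = 1)
g(t, z) = 1 - z
28587 + g(-96, O(-7)) = 28587 + (1 - 1*1) = 28587 + (1 - 1) = 28587 + 0 = 28587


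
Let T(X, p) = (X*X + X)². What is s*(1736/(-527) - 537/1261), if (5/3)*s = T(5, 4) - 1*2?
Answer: -42966606/21437 ≈ -2004.3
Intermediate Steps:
T(X, p) = (X + X²)² (T(X, p) = (X² + X)² = (X + X²)²)
s = 2694/5 (s = 3*(5²*(1 + 5)² - 1*2)/5 = 3*(25*6² - 2)/5 = 3*(25*36 - 2)/5 = 3*(900 - 2)/5 = (⅗)*898 = 2694/5 ≈ 538.80)
s*(1736/(-527) - 537/1261) = 2694*(1736/(-527) - 537/1261)/5 = 2694*(1736*(-1/527) - 537*1/1261)/5 = 2694*(-56/17 - 537/1261)/5 = (2694/5)*(-79745/21437) = -42966606/21437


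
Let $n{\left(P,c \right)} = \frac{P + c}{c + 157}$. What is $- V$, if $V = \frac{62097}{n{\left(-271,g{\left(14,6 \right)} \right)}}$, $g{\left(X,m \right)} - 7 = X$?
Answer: $\frac{5526633}{125} \approx 44213.0$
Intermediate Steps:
$g{\left(X,m \right)} = 7 + X$
$n{\left(P,c \right)} = \frac{P + c}{157 + c}$
$V = - \frac{5526633}{125}$ ($V = \frac{62097}{\frac{1}{157 + \left(7 + 14\right)} \left(-271 + \left(7 + 14\right)\right)} = \frac{62097}{\frac{1}{157 + 21} \left(-271 + 21\right)} = \frac{62097}{\frac{1}{178} \left(-250\right)} = \frac{62097}{- \frac{125}{89}} = 62097 \left(- \frac{89}{125}\right) = - \frac{5526633}{125} \approx -44213.0$)
$- V = \left(-1\right) \left(- \frac{5526633}{125}\right) = \frac{5526633}{125}$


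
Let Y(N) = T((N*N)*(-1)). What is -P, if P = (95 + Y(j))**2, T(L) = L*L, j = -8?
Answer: -17564481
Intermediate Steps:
T(L) = L**2
Y(N) = N**4 (Y(N) = ((N*N)*(-1))**2 = (N**2*(-1))**2 = (-N**2)**2 = N**4)
P = 17564481 (P = (95 + (-8)**4)**2 = (95 + 4096)**2 = 4191**2 = 17564481)
-P = -1*17564481 = -17564481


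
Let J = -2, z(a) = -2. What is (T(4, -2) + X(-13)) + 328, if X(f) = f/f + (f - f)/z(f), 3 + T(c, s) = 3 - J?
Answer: 331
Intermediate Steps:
T(c, s) = 2 (T(c, s) = -3 + (3 - 1*(-2)) = -3 + (3 + 2) = -3 + 5 = 2)
X(f) = 1 (X(f) = f/f + (f - f)/(-2) = 1 + 0*(-½) = 1 + 0 = 1)
(T(4, -2) + X(-13)) + 328 = (2 + 1) + 328 = 3 + 328 = 331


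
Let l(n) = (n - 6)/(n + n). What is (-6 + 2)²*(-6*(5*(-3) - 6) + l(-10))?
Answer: 10144/5 ≈ 2028.8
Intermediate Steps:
l(n) = (-6 + n)/(2*n) (l(n) = (-6 + n)/((2*n)) = (-6 + n)*(1/(2*n)) = (-6 + n)/(2*n))
(-6 + 2)²*(-6*(5*(-3) - 6) + l(-10)) = (-6 + 2)²*(-6*(5*(-3) - 6) + (½)*(-6 - 10)/(-10)) = (-4)²*(-6*(-15 - 6) + (½)*(-⅒)*(-16)) = 16*(-6*(-21) + ⅘) = 16*(126 + ⅘) = 16*(634/5) = 10144/5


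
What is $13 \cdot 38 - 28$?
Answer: $466$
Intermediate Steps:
$13 \cdot 38 - 28 = 494 - 28 = 466$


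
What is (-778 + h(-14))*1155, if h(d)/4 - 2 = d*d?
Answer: 16170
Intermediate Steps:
h(d) = 8 + 4*d**2 (h(d) = 8 + 4*(d*d) = 8 + 4*d**2)
(-778 + h(-14))*1155 = (-778 + (8 + 4*(-14)**2))*1155 = (-778 + (8 + 4*196))*1155 = (-778 + (8 + 784))*1155 = (-778 + 792)*1155 = 14*1155 = 16170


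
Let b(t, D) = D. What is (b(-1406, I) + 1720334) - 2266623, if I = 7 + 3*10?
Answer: -546252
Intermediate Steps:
I = 37 (I = 7 + 30 = 37)
(b(-1406, I) + 1720334) - 2266623 = (37 + 1720334) - 2266623 = 1720371 - 2266623 = -546252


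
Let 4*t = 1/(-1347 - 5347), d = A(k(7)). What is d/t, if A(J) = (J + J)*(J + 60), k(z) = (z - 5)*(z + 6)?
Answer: -119742272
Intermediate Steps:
k(z) = (-5 + z)*(6 + z)
A(J) = 2*J*(60 + J) (A(J) = (2*J)*(60 + J) = 2*J*(60 + J))
d = 4472 (d = 2*(-30 + 7 + 7²)*(60 + (-30 + 7 + 7²)) = 2*(-30 + 7 + 49)*(60 + (-30 + 7 + 49)) = 2*26*(60 + 26) = 2*26*86 = 4472)
t = -1/26776 (t = 1/(4*(-1347 - 5347)) = (¼)/(-6694) = (¼)*(-1/6694) = -1/26776 ≈ -3.7347e-5)
d/t = 4472/(-1/26776) = 4472*(-26776) = -119742272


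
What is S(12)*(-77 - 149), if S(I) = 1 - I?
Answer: 2486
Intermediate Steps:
S(12)*(-77 - 149) = (1 - 1*12)*(-77 - 149) = (1 - 12)*(-226) = -11*(-226) = 2486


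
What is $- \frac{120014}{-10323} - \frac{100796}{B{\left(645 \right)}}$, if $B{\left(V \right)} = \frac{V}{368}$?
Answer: $- \frac{127610962238}{2219445} \approx -57497.0$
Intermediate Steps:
$B{\left(V \right)} = \frac{V}{368}$ ($B{\left(V \right)} = V \frac{1}{368} = \frac{V}{368}$)
$- \frac{120014}{-10323} - \frac{100796}{B{\left(645 \right)}} = - \frac{120014}{-10323} - \frac{100796}{\frac{1}{368} \cdot 645} = \left(-120014\right) \left(- \frac{1}{10323}\right) - \frac{100796}{\frac{645}{368}} = \frac{120014}{10323} - \frac{37092928}{645} = - \frac{127610962238}{2219445}$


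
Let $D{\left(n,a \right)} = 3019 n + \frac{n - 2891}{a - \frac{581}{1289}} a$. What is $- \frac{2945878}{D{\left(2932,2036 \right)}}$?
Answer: $- \frac{3864731225797}{11612711320124} \approx -0.3328$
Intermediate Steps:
$D{\left(n,a \right)} = 3019 n + \frac{a \left(-2891 + n\right)}{- \frac{581}{1289} + a}$ ($D{\left(n,a \right)} = 3019 n + \frac{-2891 + n}{a - \frac{581}{1289}} a = 3019 n + \frac{-2891 + n}{- \frac{581}{1289} + a} a = 3019 n + \frac{a \left(-2891 + n\right)}{- \frac{581}{1289} + a}$)
$- \frac{2945878}{D{\left(2932,2036 \right)}} = - \frac{2945878}{\frac{1}{-581 + 1289 \cdot 2036} \left(\left(-3726499\right) 2036 - 5142842348 + 3892780 \cdot 2036 \cdot 2932\right)} = - \frac{2945878}{\frac{1}{-581 + 2624404} \left(-7587151964 - 5142842348 + 23238152634560\right)} = - \frac{2945878}{\frac{1}{2623823} \cdot 23225422640248} = - \frac{2945878}{\frac{23225422640248}{2623823}} = \left(-2945878\right) \frac{2623823}{23225422640248} = - \frac{3864731225797}{11612711320124}$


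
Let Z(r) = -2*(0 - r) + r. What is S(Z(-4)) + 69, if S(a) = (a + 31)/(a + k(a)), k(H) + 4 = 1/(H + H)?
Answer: 26109/385 ≈ 67.816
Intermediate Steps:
Z(r) = 3*r (Z(r) = -(-2)*r + r = 2*r + r = 3*r)
k(H) = -4 + 1/(2*H) (k(H) = -4 + 1/(H + H) = -4 + 1/(2*H))
S(a) = (31 + a)/(-4 + a + 1/(2*a)) (S(a) = (a + 31)/(a + (-4 + 1/(2*a))) = (31 + a)/(-4 + a + 1/(2*a)))
S(Z(-4)) + 69 = 2*(3*(-4))*(31 + 3*(-4))/(1 + 2*(3*(-4))*(-4 + 3*(-4))) + 69 = 2*(-12)*(31 - 12)/(1 + 2*(-12)*(-4 - 12)) + 69 = 2*(-12)*19/(1 + 2*(-12)*(-16)) + 69 = 2*(-12)*19/(1 + 384) + 69 = 2*(-12)*19/385 + 69 = 2*(-12)*(1/385)*19 + 69 = -456/385 + 69 = 26109/385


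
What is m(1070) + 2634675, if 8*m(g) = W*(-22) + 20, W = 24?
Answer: 5269223/2 ≈ 2.6346e+6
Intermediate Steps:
m(g) = -127/2 (m(g) = (24*(-22) + 20)/8 = (-528 + 20)/8 = (⅛)*(-508) = -127/2)
m(1070) + 2634675 = -127/2 + 2634675 = 5269223/2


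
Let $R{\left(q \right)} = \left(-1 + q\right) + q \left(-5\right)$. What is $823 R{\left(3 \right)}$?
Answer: $-10699$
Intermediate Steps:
$R{\left(q \right)} = -1 - 4 q$ ($R{\left(q \right)} = \left(-1 + q\right) - 5 q = -1 - 4 q$)
$823 R{\left(3 \right)} = 823 \left(-1 - 12\right) = 823 \left(-13\right) = -10699$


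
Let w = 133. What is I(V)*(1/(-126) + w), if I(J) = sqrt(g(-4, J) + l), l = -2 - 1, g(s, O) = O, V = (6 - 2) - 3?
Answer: 16757*I*sqrt(2)/126 ≈ 188.08*I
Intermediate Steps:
V = 1 (V = 4 - 3 = 1)
l = -3
I(J) = sqrt(-3 + J) (I(J) = sqrt(J - 3) = sqrt(-3 + J))
I(V)*(1/(-126) + w) = sqrt(-3 + 1)*(1/(-126) + 133) = sqrt(-2)*(-1/126 + 133) = (I*sqrt(2))*(16757/126) = 16757*I*sqrt(2)/126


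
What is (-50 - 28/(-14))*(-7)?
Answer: 336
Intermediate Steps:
(-50 - 28/(-14))*(-7) = (-50 - 28*(-1/14))*(-7) = (-50 + 2)*(-7) = -48*(-7) = 336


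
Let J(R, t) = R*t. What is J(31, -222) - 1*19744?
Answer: -26626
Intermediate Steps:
J(31, -222) - 1*19744 = 31*(-222) - 1*19744 = -6882 - 19744 = -26626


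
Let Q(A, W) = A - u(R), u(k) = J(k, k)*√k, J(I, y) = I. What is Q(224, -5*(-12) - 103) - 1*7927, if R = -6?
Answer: -7703 + 6*I*√6 ≈ -7703.0 + 14.697*I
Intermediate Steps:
u(k) = k^(3/2) (u(k) = k*√k = k^(3/2))
Q(A, W) = A + 6*I*√6 (Q(A, W) = A - (-6)^(3/2) = A - (-6)*I*√6 = A + 6*I*√6)
Q(224, -5*(-12) - 103) - 1*7927 = (224 + 6*I*√6) - 1*7927 = (224 + 6*I*√6) - 7927 = -7703 + 6*I*√6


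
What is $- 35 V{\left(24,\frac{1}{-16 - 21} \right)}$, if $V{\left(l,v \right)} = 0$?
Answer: $0$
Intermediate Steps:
$- 35 V{\left(24,\frac{1}{-16 - 21} \right)} = \left(-35\right) 0 = 0$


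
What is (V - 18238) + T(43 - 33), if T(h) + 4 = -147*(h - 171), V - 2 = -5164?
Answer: 263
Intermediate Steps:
V = -5162 (V = 2 - 5164 = -5162)
T(h) = 25133 - 147*h (T(h) = -4 - 147*(h - 171) = -4 - 147*(-171 + h) = -4 + (25137 - 147*h) = 25133 - 147*h)
(V - 18238) + T(43 - 33) = (-5162 - 18238) + (25133 - 147*(43 - 33)) = -23400 + (25133 - 147*10) = -23400 + (25133 - 1470) = -23400 + 23663 = 263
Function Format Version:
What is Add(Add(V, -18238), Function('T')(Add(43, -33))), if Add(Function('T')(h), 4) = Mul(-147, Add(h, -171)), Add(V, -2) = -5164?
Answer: 263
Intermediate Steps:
V = -5162 (V = Add(2, -5164) = -5162)
Function('T')(h) = Add(25133, Mul(-147, h)) (Function('T')(h) = Add(-4, Mul(-147, Add(h, -171))) = Add(-4, Mul(-147, Add(-171, h))) = Add(-4, Add(25137, Mul(-147, h))) = Add(25133, Mul(-147, h)))
Add(Add(V, -18238), Function('T')(Add(43, -33))) = Add(Add(-5162, -18238), Add(25133, Mul(-147, Add(43, -33)))) = Add(-23400, Add(25133, Mul(-147, 10))) = Add(-23400, Add(25133, -1470)) = Add(-23400, 23663) = 263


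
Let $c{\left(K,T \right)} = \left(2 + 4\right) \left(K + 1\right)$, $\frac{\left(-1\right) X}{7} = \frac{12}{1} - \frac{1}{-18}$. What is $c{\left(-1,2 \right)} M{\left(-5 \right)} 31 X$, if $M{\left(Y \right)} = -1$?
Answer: $0$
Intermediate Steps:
$X = - \frac{1519}{18}$ ($X = - 7 \left(\frac{12}{1} - \frac{1}{-18}\right) = - 7 \left(12 \cdot 1 - - \frac{1}{18}\right) = - 7 \left(12 + \frac{1}{18}\right) = \left(-7\right) \frac{217}{18} = - \frac{1519}{18} \approx -84.389$)
$c{\left(K,T \right)} = 6 + 6 K$ ($c{\left(K,T \right)} = 6 \left(1 + K\right) = 6 + 6 K$)
$c{\left(-1,2 \right)} M{\left(-5 \right)} 31 X = \left(6 + 6 \left(-1\right)\right) \left(-1\right) 31 \left(- \frac{1519}{18}\right) = \left(6 - 6\right) \left(-1\right) 31 \left(- \frac{1519}{18}\right) = 0 \left(-1\right) 31 \left(- \frac{1519}{18}\right) = 0 \cdot 31 \left(- \frac{1519}{18}\right) = 0 \left(- \frac{1519}{18}\right) = 0$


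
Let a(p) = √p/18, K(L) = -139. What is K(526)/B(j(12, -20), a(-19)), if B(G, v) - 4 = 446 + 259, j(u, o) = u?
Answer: -139/709 ≈ -0.19605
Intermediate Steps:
a(p) = √p/18
B(G, v) = 709 (B(G, v) = 4 + (446 + 259) = 4 + 705 = 709)
K(526)/B(j(12, -20), a(-19)) = -139/709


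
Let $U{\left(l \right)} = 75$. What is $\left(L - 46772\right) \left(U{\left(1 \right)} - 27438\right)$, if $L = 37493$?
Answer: $253901277$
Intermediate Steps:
$\left(L - 46772\right) \left(U{\left(1 \right)} - 27438\right) = \left(37493 - 46772\right) \left(75 - 27438\right) = \left(-9279\right) \left(-27363\right) = 253901277$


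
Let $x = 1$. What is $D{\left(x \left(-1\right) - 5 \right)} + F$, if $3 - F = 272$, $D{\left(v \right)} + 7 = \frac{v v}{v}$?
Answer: $-282$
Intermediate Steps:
$D{\left(v \right)} = -7 + v$ ($D{\left(v \right)} = -7 + \frac{v v}{v} = -7 + \frac{v^{2}}{v} = -7 + v$)
$F = -269$ ($F = 3 - 272 = -269$)
$D{\left(x \left(-1\right) - 5 \right)} + F = \left(-7 + \left(1 \left(-1\right) - 5\right)\right) - 269 = \left(-7 - 6\right) - 269 = -13 - 269 = -282$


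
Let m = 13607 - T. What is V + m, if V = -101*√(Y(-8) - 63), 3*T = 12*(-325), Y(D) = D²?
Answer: 14806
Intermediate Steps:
T = -1300 (T = (12*(-325))/3 = (⅓)*(-3900) = -1300)
V = -101 (V = -101*√((-8)² - 63) = -101*√(64 - 63) = -101*√1 = -101*1 = -101)
m = 14907 (m = 13607 - 1*(-1300) = 13607 + 1300 = 14907)
V + m = -101 + 14907 = 14806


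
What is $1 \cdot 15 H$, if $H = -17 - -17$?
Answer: $0$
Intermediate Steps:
$H = 0$ ($H = -17 + 17 = 0$)
$1 \cdot 15 H = 1 \cdot 15 \cdot 0 = 15 \cdot 0 = 0$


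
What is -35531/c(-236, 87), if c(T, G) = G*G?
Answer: -35531/7569 ≈ -4.6943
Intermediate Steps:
c(T, G) = G²
-35531/c(-236, 87) = -35531/(87²) = -35531/7569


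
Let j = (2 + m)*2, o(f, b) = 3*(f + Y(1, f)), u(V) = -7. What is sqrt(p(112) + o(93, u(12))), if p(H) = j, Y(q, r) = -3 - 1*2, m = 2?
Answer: 4*sqrt(17) ≈ 16.492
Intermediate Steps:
Y(q, r) = -5 (Y(q, r) = -3 - 2 = -5)
o(f, b) = -15 + 3*f (o(f, b) = 3*(f - 5) = 3*(-5 + f) = -15 + 3*f)
j = 8 (j = (2 + 2)*2 = 4*2 = 8)
p(H) = 8
sqrt(p(112) + o(93, u(12))) = sqrt(8 + (-15 + 3*93)) = sqrt(8 + (-15 + 279)) = sqrt(8 + 264) = sqrt(272) = 4*sqrt(17)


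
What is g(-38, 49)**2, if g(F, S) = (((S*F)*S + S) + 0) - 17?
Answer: 8318534436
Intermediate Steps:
g(F, S) = -17 + S + F*S**2 (g(F, S) = (((F*S)*S + S) + 0) - 17 = ((F*S**2 + S) + 0) - 17 = ((S + F*S**2) + 0) - 17 = (S + F*S**2) - 17 = -17 + S + F*S**2)
g(-38, 49)**2 = (-17 + 49 - 38*49**2)**2 = (-17 + 49 - 38*2401)**2 = (-17 + 49 - 91238)**2 = (-91206)**2 = 8318534436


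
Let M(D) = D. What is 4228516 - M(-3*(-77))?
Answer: 4228285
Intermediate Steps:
4228516 - M(-3*(-77)) = 4228516 - (-3)*(-77) = 4228516 - 1*231 = 4228516 - 231 = 4228285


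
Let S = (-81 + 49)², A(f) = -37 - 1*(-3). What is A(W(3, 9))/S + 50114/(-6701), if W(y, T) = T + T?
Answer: -25772285/3430912 ≈ -7.5118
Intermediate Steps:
W(y, T) = 2*T
A(f) = -34 (A(f) = -37 + 3 = -34)
S = 1024 (S = (-32)² = 1024)
A(W(3, 9))/S + 50114/(-6701) = -34/1024 + 50114/(-6701) = -34*1/1024 + 50114*(-1/6701) = -17/512 - 50114/6701 = -25772285/3430912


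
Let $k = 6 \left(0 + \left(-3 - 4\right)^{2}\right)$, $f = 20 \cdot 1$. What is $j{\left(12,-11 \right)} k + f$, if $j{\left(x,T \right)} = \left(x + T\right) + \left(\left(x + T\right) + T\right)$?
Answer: $-2626$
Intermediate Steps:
$f = 20$
$k = 294$ ($k = 6 \left(0 + \left(-7\right)^{2}\right) = 6 \left(0 + 49\right) = 6 \cdot 49 = 294$)
$j{\left(x,T \right)} = 2 x + 3 T$ ($j{\left(x,T \right)} = \left(T + x\right) + \left(\left(T + x\right) + T\right) = \left(T + x\right) + \left(x + 2 T\right) = 2 x + 3 T$)
$j{\left(12,-11 \right)} k + f = \left(2 \cdot 12 + 3 \left(-11\right)\right) 294 + 20 = \left(24 - 33\right) 294 + 20 = \left(-9\right) 294 + 20 = -2646 + 20 = -2626$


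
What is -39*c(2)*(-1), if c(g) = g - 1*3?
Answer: -39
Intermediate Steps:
c(g) = -3 + g (c(g) = g - 3 = -3 + g)
-39*c(2)*(-1) = -39*(-3 + 2)*(-1) = -39*(-1)*(-1) = 39*(-1) = -39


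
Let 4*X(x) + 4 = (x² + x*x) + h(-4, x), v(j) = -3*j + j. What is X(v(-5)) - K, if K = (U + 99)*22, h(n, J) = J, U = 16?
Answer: -4957/2 ≈ -2478.5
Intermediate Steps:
v(j) = -2*j
X(x) = -1 + x²/2 + x/4 (X(x) = -1 + ((x² + x*x) + x)/4 = -1 + ((x² + x²) + x)/4 = -1 + (2*x² + x)/4 = -1 + (x + 2*x²)/4 = -1 + (x²/2 + x/4) = -1 + x²/2 + x/4)
K = 2530 (K = (16 + 99)*22 = 115*22 = 2530)
X(v(-5)) - K = (-1 + (-2*(-5))²/2 + (-2*(-5))/4) - 1*2530 = (-1 + (½)*10² + (¼)*10) - 2530 = (-1 + (½)*100 + 5/2) - 2530 = (-1 + 50 + 5/2) - 2530 = 103/2 - 2530 = -4957/2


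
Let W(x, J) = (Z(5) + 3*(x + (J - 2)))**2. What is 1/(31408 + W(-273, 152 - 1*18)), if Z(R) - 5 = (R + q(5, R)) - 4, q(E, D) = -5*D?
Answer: 1/226772 ≈ 4.4097e-6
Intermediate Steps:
Z(R) = 1 - 4*R (Z(R) = 5 + ((R - 5*R) - 4) = 5 + (-4*R - 4) = 5 + (-4 - 4*R) = 1 - 4*R)
W(x, J) = (-25 + 3*J + 3*x)**2 (W(x, J) = ((1 - 4*5) + 3*(x + (J - 2)))**2 = ((1 - 20) + 3*(x + (-2 + J)))**2 = (-19 + 3*(-2 + J + x))**2 = (-19 + (-6 + 3*J + 3*x))**2 = (-25 + 3*J + 3*x)**2)
1/(31408 + W(-273, 152 - 1*18)) = 1/(31408 + (-25 + 3*(152 - 1*18) + 3*(-273))**2) = 1/(31408 + (-25 + 3*(152 - 18) - 819)**2) = 1/(31408 + (-25 + 3*134 - 819)**2) = 1/(31408 + (-25 + 402 - 819)**2) = 1/(31408 + (-442)**2) = 1/(31408 + 195364) = 1/226772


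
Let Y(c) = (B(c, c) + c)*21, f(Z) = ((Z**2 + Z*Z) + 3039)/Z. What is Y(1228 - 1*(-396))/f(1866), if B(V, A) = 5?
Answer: 21277998/2322317 ≈ 9.1624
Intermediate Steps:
f(Z) = (3039 + 2*Z**2)/Z (f(Z) = ((Z**2 + Z**2) + 3039)/Z = (2*Z**2 + 3039)/Z = (3039 + 2*Z**2)/Z)
Y(c) = 105 + 21*c (Y(c) = (5 + c)*21 = 105 + 21*c)
Y(1228 - 1*(-396))/f(1866) = (105 + 21*(1228 - 1*(-396)))/(2*1866 + 3039/1866) = (105 + 21*(1228 + 396))/(3732 + 3039*(1/1866)) = (105 + 21*1624)/(3732 + 1013/622) = (105 + 34104)/(2322317/622) = 34209*(622/2322317) = 21277998/2322317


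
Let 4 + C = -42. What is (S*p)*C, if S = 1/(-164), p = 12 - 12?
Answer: 0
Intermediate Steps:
C = -46 (C = -4 - 42 = -46)
p = 0
S = -1/164 ≈ -0.0060976
(S*p)*C = -1/164*0*(-46) = 0*(-46) = 0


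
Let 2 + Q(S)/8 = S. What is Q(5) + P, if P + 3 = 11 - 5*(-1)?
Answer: 37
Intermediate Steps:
Q(S) = -16 + 8*S
P = 13 (P = -3 + (11 - 5*(-1)) = -3 + (11 + 5) = -3 + 16 = 13)
Q(5) + P = (-16 + 8*5) + 13 = (-16 + 40) + 13 = 24 + 13 = 37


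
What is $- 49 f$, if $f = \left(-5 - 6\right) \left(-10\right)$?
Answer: $-5390$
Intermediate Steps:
$f = 110$ ($f = \left(-11\right) \left(-10\right) = 110$)
$- 49 f = \left(-49\right) 110 = -5390$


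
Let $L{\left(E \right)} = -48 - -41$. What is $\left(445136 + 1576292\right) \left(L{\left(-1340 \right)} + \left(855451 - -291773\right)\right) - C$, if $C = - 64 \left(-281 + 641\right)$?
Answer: $2319016588916$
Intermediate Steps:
$L{\left(E \right)} = -7$ ($L{\left(E \right)} = -48 + 41 = -7$)
$C = -23040$ ($C = \left(-64\right) 360 = -23040$)
$\left(445136 + 1576292\right) \left(L{\left(-1340 \right)} + \left(855451 - -291773\right)\right) - C = \left(445136 + 1576292\right) \left(-7 + \left(855451 - -291773\right)\right) - -23040 = 2021428 \left(-7 + \left(855451 + 291773\right)\right) + 23040 = 2021428 \left(-7 + 1147224\right) + 23040 = 2021428 \cdot 1147217 + 23040 = 2319016565876 + 23040 = 2319016588916$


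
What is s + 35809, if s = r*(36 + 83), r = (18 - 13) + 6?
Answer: 37118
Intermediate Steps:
r = 11 (r = 5 + 6 = 11)
s = 1309 (s = 11*(36 + 83) = 11*119 = 1309)
s + 35809 = 1309 + 35809 = 37118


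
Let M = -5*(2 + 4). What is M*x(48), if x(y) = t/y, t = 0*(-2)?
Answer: 0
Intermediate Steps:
t = 0
x(y) = 0 (x(y) = 0/y = 0)
M = -30 (M = -5*6 = -30)
M*x(48) = -30*0 = 0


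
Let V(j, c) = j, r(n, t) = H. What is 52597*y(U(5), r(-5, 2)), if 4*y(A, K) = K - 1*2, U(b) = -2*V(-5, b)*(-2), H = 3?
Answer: 52597/4 ≈ 13149.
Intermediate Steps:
r(n, t) = 3
U(b) = -20 (U(b) = -2*(-5)*(-2) = 10*(-2) = -20)
y(A, K) = -½ + K/4 (y(A, K) = (K - 1*2)/4 = (K - 2)/4 = (-2 + K)/4 = -½ + K/4)
52597*y(U(5), r(-5, 2)) = 52597*(-½ + (¼)*3) = 52597*(-½ + ¾) = 52597*(¼) = 52597/4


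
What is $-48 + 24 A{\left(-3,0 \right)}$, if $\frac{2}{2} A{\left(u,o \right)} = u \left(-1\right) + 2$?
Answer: $72$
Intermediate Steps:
$A{\left(u,o \right)} = 2 - u$ ($A{\left(u,o \right)} = u \left(-1\right) + 2 = - u + 2 = 2 - u$)
$-48 + 24 A{\left(-3,0 \right)} = -48 + 24 \left(2 - -3\right) = -48 + 24 \left(2 + 3\right) = -48 + 24 \cdot 5 = -48 + 120 = 72$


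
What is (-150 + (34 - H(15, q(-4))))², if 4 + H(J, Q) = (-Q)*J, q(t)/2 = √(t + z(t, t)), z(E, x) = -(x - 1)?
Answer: 6724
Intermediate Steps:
z(E, x) = 1 - x (z(E, x) = -(-1 + x) = 1 - x)
q(t) = 2 (q(t) = 2*√(t + (1 - t)) = 2*√1 = 2*1 = 2)
H(J, Q) = -4 - J*Q (H(J, Q) = -4 + (-Q)*J = -4 - J*Q)
(-150 + (34 - H(15, q(-4))))² = (-150 + (34 - (-4 - 1*15*2)))² = (-150 + (34 - (-4 - 30)))² = (-150 + (34 - 1*(-34)))² = (-150 + (34 + 34))² = (-150 + 68)² = (-82)² = 6724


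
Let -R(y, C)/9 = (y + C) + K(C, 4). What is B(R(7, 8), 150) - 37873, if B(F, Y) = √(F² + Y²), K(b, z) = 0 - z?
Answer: -37873 + 3*√3589 ≈ -37693.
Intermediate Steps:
K(b, z) = -z
R(y, C) = 36 - 9*C - 9*y (R(y, C) = -9*((y + C) - 1*4) = -9*((C + y) - 4) = -9*(-4 + C + y) = 36 - 9*C - 9*y)
B(R(7, 8), 150) - 37873 = √((36 - 9*8 - 9*7)² + 150²) - 37873 = √((36 - 72 - 63)² + 22500) - 37873 = √((-99)² + 22500) - 37873 = √(9801 + 22500) - 37873 = √32301 - 37873 = 3*√3589 - 37873 = -37873 + 3*√3589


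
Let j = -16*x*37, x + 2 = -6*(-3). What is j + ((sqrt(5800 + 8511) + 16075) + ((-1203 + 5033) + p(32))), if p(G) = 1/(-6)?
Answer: 62597/6 + sqrt(14311) ≈ 10552.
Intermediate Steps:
p(G) = -1/6
x = 16 (x = -2 - 6*(-3) = -2 + 18 = 16)
j = -9472 (j = -16*16*37 = -256*37 = -9472)
j + ((sqrt(5800 + 8511) + 16075) + ((-1203 + 5033) + p(32))) = -9472 + ((sqrt(5800 + 8511) + 16075) + ((-1203 + 5033) - 1/6)) = -9472 + ((sqrt(14311) + 16075) + (3830 - 1/6)) = -9472 + ((16075 + sqrt(14311)) + 22979/6) = -9472 + (119429/6 + sqrt(14311)) = 62597/6 + sqrt(14311)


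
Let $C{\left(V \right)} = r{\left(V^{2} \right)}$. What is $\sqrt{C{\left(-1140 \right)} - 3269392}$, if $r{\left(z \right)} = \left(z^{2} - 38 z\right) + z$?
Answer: $4 \sqrt{105556800338} \approx 1.2996 \cdot 10^{6}$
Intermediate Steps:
$r{\left(z \right)} = z^{2} - 37 z$
$C{\left(V \right)} = V^{2} \left(-37 + V^{2}\right)$
$\sqrt{C{\left(-1140 \right)} - 3269392} = \sqrt{\left(-1140\right)^{2} \left(-37 + \left(-1140\right)^{2}\right) - 3269392} = \sqrt{1299600 \left(-37 + 1299600\right) - 3269392} = \sqrt{1299600 \cdot 1299563 - 3269392} = \sqrt{1688912074800 - 3269392} = \sqrt{1688908805408} = 4 \sqrt{105556800338}$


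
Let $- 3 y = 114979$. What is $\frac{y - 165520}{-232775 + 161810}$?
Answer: $\frac{611539}{212895} \approx 2.8725$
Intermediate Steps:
$y = - \frac{114979}{3}$ ($y = \left(- \frac{1}{3}\right) 114979 = - \frac{114979}{3} \approx -38326.0$)
$\frac{y - 165520}{-232775 + 161810} = \frac{- \frac{114979}{3} - 165520}{-232775 + 161810} = - \frac{611539}{3 \left(-70965\right)} = \left(- \frac{611539}{3}\right) \left(- \frac{1}{70965}\right) = \frac{611539}{212895}$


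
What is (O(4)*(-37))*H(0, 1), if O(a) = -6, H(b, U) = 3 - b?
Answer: 666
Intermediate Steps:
(O(4)*(-37))*H(0, 1) = (-6*(-37))*(3 - 1*0) = 222*(3 + 0) = 222*3 = 666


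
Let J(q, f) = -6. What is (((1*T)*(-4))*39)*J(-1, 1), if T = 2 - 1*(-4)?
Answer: 5616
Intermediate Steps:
T = 6 (T = 2 + 4 = 6)
(((1*T)*(-4))*39)*J(-1, 1) = (((1*6)*(-4))*39)*(-6) = ((6*(-4))*39)*(-6) = -24*39*(-6) = -936*(-6) = 5616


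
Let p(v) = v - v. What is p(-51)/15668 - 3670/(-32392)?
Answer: 1835/16196 ≈ 0.11330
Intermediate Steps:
p(v) = 0
p(-51)/15668 - 3670/(-32392) = 0/15668 - 3670/(-32392) = 0*(1/15668) - 3670*(-1/32392) = 0 + 1835/16196 = 1835/16196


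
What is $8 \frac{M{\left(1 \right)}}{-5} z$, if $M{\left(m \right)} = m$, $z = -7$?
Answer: $\frac{56}{5} \approx 11.2$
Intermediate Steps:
$8 \frac{M{\left(1 \right)}}{-5} z = 8 \cdot 1 \frac{1}{-5} \left(-7\right) = 8 \cdot 1 \left(- \frac{1}{5}\right) \left(-7\right) = 8 \left(- \frac{1}{5}\right) \left(-7\right) = \left(- \frac{8}{5}\right) \left(-7\right) = \frac{56}{5}$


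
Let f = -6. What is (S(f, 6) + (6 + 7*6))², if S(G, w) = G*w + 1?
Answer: 169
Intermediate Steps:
S(G, w) = 1 + G*w
(S(f, 6) + (6 + 7*6))² = ((1 - 6*6) + (6 + 7*6))² = ((1 - 36) + (6 + 42))² = (-35 + 48)² = 13² = 169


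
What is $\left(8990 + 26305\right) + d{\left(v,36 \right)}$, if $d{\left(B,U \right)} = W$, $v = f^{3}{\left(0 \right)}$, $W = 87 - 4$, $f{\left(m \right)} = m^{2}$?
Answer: $35378$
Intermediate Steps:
$W = 83$ ($W = 87 - 4 = 83$)
$v = 0$ ($v = \left(0^{2}\right)^{3} = 0^{3} = 0$)
$d{\left(B,U \right)} = 83$
$\left(8990 + 26305\right) + d{\left(v,36 \right)} = \left(8990 + 26305\right) + 83 = 35295 + 83 = 35378$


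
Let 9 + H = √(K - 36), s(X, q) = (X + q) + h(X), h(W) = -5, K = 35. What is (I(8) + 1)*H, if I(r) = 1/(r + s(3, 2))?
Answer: -81/8 + 9*I/8 ≈ -10.125 + 1.125*I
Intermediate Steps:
s(X, q) = -5 + X + q (s(X, q) = (X + q) - 5 = -5 + X + q)
I(r) = 1/r (I(r) = 1/(r + (-5 + 3 + 2)) = 1/(r + 0) = 1/r)
H = -9 + I (H = -9 + √(35 - 36) = -9 + √(-1) = -9 + I ≈ -9.0 + 1.0*I)
(I(8) + 1)*H = (1/8 + 1)*(-9 + I) = (⅛ + 1)*(-9 + I) = 9*(-9 + I)/8 = -81/8 + 9*I/8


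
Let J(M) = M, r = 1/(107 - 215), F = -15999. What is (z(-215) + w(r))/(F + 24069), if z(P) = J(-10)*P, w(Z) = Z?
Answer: 232199/871560 ≈ 0.26642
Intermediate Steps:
r = -1/108 (r = 1/(-108) = -1/108 ≈ -0.0092593)
z(P) = -10*P
(z(-215) + w(r))/(F + 24069) = (-10*(-215) - 1/108)/(-15999 + 24069) = (2150 - 1/108)/8070 = (232199/108)*(1/8070) = 232199/871560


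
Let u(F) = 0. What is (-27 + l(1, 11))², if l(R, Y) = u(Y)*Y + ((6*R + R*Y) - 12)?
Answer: 484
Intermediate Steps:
l(R, Y) = -12 + 6*R + R*Y (l(R, Y) = 0*Y + ((6*R + R*Y) - 12) = 0 + (-12 + 6*R + R*Y) = -12 + 6*R + R*Y)
(-27 + l(1, 11))² = (-27 + (-12 + 6*1 + 1*11))² = (-27 + (-12 + 6 + 11))² = (-27 + 5)² = (-22)² = 484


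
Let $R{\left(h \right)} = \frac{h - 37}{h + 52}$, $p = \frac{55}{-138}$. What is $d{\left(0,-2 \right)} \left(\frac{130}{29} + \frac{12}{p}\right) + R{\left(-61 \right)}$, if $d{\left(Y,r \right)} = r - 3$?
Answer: $\frac{399128}{2871} \approx 139.02$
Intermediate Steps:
$p = - \frac{55}{138}$ ($p = 55 \left(- \frac{1}{138}\right) = - \frac{55}{138} \approx -0.39855$)
$d{\left(Y,r \right)} = -3 + r$ ($d{\left(Y,r \right)} = r - 3 = -3 + r$)
$R{\left(h \right)} = \frac{-37 + h}{52 + h}$
$d{\left(0,-2 \right)} \left(\frac{130}{29} + \frac{12}{p}\right) + R{\left(-61 \right)} = \left(-3 - 2\right) \left(\frac{130}{29} + \frac{12}{- \frac{55}{138}}\right) + \frac{-37 - 61}{52 - 61} = - 5 \left(130 \cdot \frac{1}{29} + 12 \left(- \frac{138}{55}\right)\right) + \frac{1}{-9} \left(-98\right) = - 5 \left(\frac{130}{29} - \frac{1656}{55}\right) - - \frac{98}{9} = \left(-5\right) \left(- \frac{40874}{1595}\right) + \frac{98}{9} = \frac{40874}{319} + \frac{98}{9} = \frac{399128}{2871}$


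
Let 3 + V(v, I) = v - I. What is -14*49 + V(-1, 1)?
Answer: -691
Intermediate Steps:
V(v, I) = -3 + v - I (V(v, I) = -3 + (v - I) = -3 + v - I)
-14*49 + V(-1, 1) = -14*49 + (-3 - 1 - 1*1) = -686 + (-3 - 1 - 1) = -686 - 5 = -691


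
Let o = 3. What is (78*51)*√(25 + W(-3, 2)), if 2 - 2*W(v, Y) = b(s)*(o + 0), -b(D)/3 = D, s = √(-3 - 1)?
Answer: 3978*√(26 + 9*I) ≈ 20577.0 + 3460.7*I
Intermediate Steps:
s = 2*I (s = √(-4) = 2*I ≈ 2.0*I)
b(D) = -3*D
W(v, Y) = 1 + 9*I (W(v, Y) = 1 - (-6*I)*(3 + 0)/2 = 1 - (-6*I)*3/2 = 1 - (-9)*I = 1 + 9*I)
(78*51)*√(25 + W(-3, 2)) = (78*51)*√(25 + (1 + 9*I)) = 3978*√(26 + 9*I)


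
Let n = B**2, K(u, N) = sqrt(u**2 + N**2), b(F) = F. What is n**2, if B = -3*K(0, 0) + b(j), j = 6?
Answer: 1296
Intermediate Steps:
K(u, N) = sqrt(N**2 + u**2)
B = 6 (B = -3*sqrt(0**2 + 0**2) + 6 = -3*sqrt(0 + 0) + 6 = -3*sqrt(0) + 6 = -3*0 + 6 = 0 + 6 = 6)
n = 36 (n = 6**2 = 36)
n**2 = 36**2 = 1296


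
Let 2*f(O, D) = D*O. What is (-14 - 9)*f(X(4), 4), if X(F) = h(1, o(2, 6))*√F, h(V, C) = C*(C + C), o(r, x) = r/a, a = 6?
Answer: -184/9 ≈ -20.444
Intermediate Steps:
o(r, x) = r/6
h(V, C) = 2*C² (h(V, C) = C*(2*C) = 2*C²)
X(F) = 2*√F/9 (X(F) = (2*((⅙)*2)²)*√F = (2*(⅓)²)*√F = (2*(⅑))*√F = 2*√F/9)
f(O, D) = D*O/2 (f(O, D) = (D*O)/2 = D*O/2)
(-14 - 9)*f(X(4), 4) = (-14 - 9)*((½)*4*(2*√4/9)) = -23*4*(2/9)*2/2 = -23*4*4/(2*9) = -23*8/9 = -184/9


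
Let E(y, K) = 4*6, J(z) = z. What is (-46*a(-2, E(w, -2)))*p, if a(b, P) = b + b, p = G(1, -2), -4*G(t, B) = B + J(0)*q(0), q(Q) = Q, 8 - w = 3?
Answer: 92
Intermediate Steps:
w = 5 (w = 8 - 1*3 = 8 - 3 = 5)
E(y, K) = 24
G(t, B) = -B/4 (G(t, B) = -(B + 0*0)/4 = -(B + 0)/4 = -B/4)
p = ½ (p = -¼*(-2) = ½ ≈ 0.50000)
a(b, P) = 2*b
(-46*a(-2, E(w, -2)))*p = -92*(-2)*(½) = -46*(-4)*(½) = 184*(½) = 92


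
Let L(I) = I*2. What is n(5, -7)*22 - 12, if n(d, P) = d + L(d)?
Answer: 318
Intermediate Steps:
L(I) = 2*I
n(d, P) = 3*d (n(d, P) = d + 2*d = 3*d)
n(5, -7)*22 - 12 = (3*5)*22 - 12 = 15*22 - 12 = 330 - 12 = 318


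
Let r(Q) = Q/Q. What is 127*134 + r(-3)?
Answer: 17019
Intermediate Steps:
r(Q) = 1
127*134 + r(-3) = 127*134 + 1 = 17018 + 1 = 17019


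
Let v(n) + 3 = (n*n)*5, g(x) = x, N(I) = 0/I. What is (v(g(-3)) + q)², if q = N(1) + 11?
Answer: 2809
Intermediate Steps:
N(I) = 0
v(n) = -3 + 5*n² (v(n) = -3 + (n*n)*5 = -3 + n²*5 = -3 + 5*n²)
q = 11 (q = 0 + 11 = 11)
(v(g(-3)) + q)² = ((-3 + 5*(-3)²) + 11)² = ((-3 + 5*9) + 11)² = ((-3 + 45) + 11)² = (42 + 11)² = 53² = 2809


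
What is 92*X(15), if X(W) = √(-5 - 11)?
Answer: 368*I ≈ 368.0*I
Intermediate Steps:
X(W) = 4*I (X(W) = √(-16) = 4*I)
92*X(15) = 92*(4*I) = 368*I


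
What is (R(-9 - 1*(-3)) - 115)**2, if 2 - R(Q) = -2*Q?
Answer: 15625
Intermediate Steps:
R(Q) = 2 + 2*Q (R(Q) = 2 - (-2)*Q = 2 + 2*Q)
(R(-9 - 1*(-3)) - 115)**2 = ((2 + 2*(-9 - 1*(-3))) - 115)**2 = ((2 + 2*(-9 + 3)) - 115)**2 = ((2 + 2*(-6)) - 115)**2 = ((2 - 12) - 115)**2 = (-10 - 115)**2 = (-125)**2 = 15625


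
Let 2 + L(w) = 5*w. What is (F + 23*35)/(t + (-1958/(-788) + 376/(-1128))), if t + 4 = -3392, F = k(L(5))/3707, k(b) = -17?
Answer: -3527227476/14870738003 ≈ -0.23719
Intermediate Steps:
L(w) = -2 + 5*w
F = -17/3707 ≈ -0.0045859
t = -3396 (t = -4 - 3392 = -3396)
(F + 23*35)/(t + (-1958/(-788) + 376/(-1128))) = (-17/3707 + 23*35)/(-3396 + (-1958/(-788) + 376/(-1128))) = (-17/3707 + 805)/(-3396 + (-1958*(-1/788) + 376*(-1/1128))) = 2984118/(3707*(-3396 + (979/394 - ⅓))) = 2984118/(3707*(-3396 + 2543/1182)) = 2984118/(3707*(-4011529/1182)) = (2984118/3707)*(-1182/4011529) = -3527227476/14870738003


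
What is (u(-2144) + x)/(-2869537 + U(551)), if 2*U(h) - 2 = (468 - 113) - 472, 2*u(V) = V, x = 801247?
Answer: -533450/1913063 ≈ -0.27885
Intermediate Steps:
u(V) = V/2
U(h) = -115/2 (U(h) = 1 + ((468 - 113) - 472)/2 = 1 + (355 - 472)/2 = 1 + (1/2)*(-117) = 1 - 117/2 = -115/2)
(u(-2144) + x)/(-2869537 + U(551)) = ((1/2)*(-2144) + 801247)/(-2869537 - 115/2) = (-1072 + 801247)/(-5739189/2) = 800175*(-2/5739189) = -533450/1913063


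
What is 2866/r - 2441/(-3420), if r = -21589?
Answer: 42897029/73834380 ≈ 0.58099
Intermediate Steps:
2866/r - 2441/(-3420) = 2866/(-21589) - 2441/(-3420) = 2866*(-1/21589) - 2441*(-1/3420) = -2866/21589 + 2441/3420 = 42897029/73834380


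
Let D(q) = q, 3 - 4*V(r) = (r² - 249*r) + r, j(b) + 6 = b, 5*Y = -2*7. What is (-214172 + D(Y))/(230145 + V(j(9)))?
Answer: -713916/767765 ≈ -0.92986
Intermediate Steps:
Y = -14/5 (Y = (-2*7)/5 = (⅕)*(-14) = -14/5 ≈ -2.8000)
j(b) = -6 + b
V(r) = ¾ + 62*r - r²/4 (V(r) = ¾ - ((r² - 249*r) + r)/4 = ¾ - (r² - 248*r)/4 = ¾ + (62*r - r²/4) = ¾ + 62*r - r²/4)
(-214172 + D(Y))/(230145 + V(j(9))) = (-214172 - 14/5)/(230145 + (¾ + 62*(-6 + 9) - (-6 + 9)²/4)) = -1070874/(5*(230145 + (¾ + 62*3 - ¼*3²))) = -1070874/(5*(230145 + (¾ + 186 - ¼*9))) = -1070874/(5*(230145 + (¾ + 186 - 9/4))) = -1070874/(5*(230145 + 369/2)) = -1070874/(5*460659/2) = -1070874/5*2/460659 = -713916/767765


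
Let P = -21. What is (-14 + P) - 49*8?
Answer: -427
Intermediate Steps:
(-14 + P) - 49*8 = (-14 - 21) - 49*8 = -35 - 392 = -427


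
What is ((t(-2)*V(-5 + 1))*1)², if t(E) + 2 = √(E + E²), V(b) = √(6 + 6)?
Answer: 72 - 48*√2 ≈ 4.1178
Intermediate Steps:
V(b) = 2*√3 (V(b) = √12 = 2*√3)
t(E) = -2 + √(E + E²)
((t(-2)*V(-5 + 1))*1)² = (((-2 + √(-2*(1 - 2)))*(2*√3))*1)² = (((-2 + √(-2*(-1)))*(2*√3))*1)² = (((-2 + √2)*(2*√3))*1)² = ((2*√3*(-2 + √2))*1)² = (2*√3*(-2 + √2))² = 12*(-2 + √2)²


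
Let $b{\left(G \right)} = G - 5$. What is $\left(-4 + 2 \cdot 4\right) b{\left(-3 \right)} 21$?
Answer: $-672$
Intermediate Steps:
$b{\left(G \right)} = -5 + G$ ($b{\left(G \right)} = G - 5 = -5 + G$)
$\left(-4 + 2 \cdot 4\right) b{\left(-3 \right)} 21 = \left(-4 + 2 \cdot 4\right) \left(-5 - 3\right) 21 = \left(-4 + 8\right) \left(-8\right) 21 = 4 \left(-8\right) 21 = \left(-32\right) 21 = -672$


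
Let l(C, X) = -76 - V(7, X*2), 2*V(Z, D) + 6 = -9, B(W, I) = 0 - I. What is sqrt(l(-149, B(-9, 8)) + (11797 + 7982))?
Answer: sqrt(78842)/2 ≈ 140.39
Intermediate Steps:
B(W, I) = -I
V(Z, D) = -15/2 (V(Z, D) = -3 + (1/2)*(-9) = -3 - 9/2 = -15/2)
l(C, X) = -137/2 (l(C, X) = -76 - 1*(-15/2) = -76 + 15/2 = -137/2)
sqrt(l(-149, B(-9, 8)) + (11797 + 7982)) = sqrt(-137/2 + (11797 + 7982)) = sqrt(-137/2 + 19779) = sqrt(39421/2) = sqrt(78842)/2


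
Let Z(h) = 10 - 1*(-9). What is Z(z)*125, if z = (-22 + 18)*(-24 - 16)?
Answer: 2375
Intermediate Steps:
z = 160 (z = -4*(-40) = 160)
Z(h) = 19 (Z(h) = 10 + 9 = 19)
Z(z)*125 = 19*125 = 2375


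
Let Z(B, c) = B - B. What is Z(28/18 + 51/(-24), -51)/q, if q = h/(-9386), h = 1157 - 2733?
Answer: 0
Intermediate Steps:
h = -1576
Z(B, c) = 0
q = 788/4693 (q = -1576/(-9386) = -1576*(-1/9386) = 788/4693 ≈ 0.16791)
Z(28/18 + 51/(-24), -51)/q = 0/(788/4693) = 0*(4693/788) = 0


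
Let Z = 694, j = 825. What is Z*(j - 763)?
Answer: 43028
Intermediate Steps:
Z*(j - 763) = 694*(825 - 763) = 694*62 = 43028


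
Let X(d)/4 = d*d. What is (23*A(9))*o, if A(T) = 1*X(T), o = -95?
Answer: -707940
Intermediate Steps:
X(d) = 4*d**2 (X(d) = 4*(d*d) = 4*d**2)
A(T) = 4*T**2 (A(T) = 1*(4*T**2) = 4*T**2)
(23*A(9))*o = (23*(4*9**2))*(-95) = (23*(4*81))*(-95) = (23*324)*(-95) = 7452*(-95) = -707940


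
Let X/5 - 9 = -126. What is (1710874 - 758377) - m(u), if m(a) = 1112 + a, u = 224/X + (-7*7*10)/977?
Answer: 543759845323/571545 ≈ 9.5139e+5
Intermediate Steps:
X = -585 (X = 45 + 5*(-126) = 45 - 630 = -585)
u = -505498/571545 (u = 224/(-585) + (-7*7*10)/977 = 224*(-1/585) - 49*10*(1/977) = -224/585 - 490*1/977 = -224/585 - 490/977 = -505498/571545 ≈ -0.88444)
(1710874 - 758377) - m(u) = (1710874 - 758377) - (1112 - 505498/571545) = 952497 - 1*635052542/571545 = 952497 - 635052542/571545 = 543759845323/571545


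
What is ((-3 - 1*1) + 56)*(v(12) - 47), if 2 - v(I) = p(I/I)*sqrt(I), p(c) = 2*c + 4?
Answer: -2340 - 624*sqrt(3) ≈ -3420.8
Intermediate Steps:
p(c) = 4 + 2*c
v(I) = 2 - 6*sqrt(I) (v(I) = 2 - (4 + 2*(I/I))*sqrt(I) = 2 - (4 + 2*1)*sqrt(I) = 2 - (4 + 2)*sqrt(I) = 2 - 6*sqrt(I))
((-3 - 1*1) + 56)*(v(12) - 47) = ((-3 - 1*1) + 56)*((2 - 12*sqrt(3)) - 47) = ((-3 - 1) + 56)*((2 - 12*sqrt(3)) - 47) = (-4 + 56)*((2 - 12*sqrt(3)) - 47) = 52*(-45 - 12*sqrt(3)) = -2340 - 624*sqrt(3)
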